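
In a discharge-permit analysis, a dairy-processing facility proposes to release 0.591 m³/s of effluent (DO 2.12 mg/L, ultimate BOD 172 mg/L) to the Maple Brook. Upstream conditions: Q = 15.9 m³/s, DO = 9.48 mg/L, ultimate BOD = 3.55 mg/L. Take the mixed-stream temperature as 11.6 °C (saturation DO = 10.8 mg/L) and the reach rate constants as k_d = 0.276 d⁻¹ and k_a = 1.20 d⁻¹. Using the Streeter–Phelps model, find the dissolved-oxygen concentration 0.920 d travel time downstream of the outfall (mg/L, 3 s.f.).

DO ≈ 9.00 mg/L

Mixed DO = (15.9×9.48 + 0.591×2.12)/(15.9+0.591) = 152.0/16.49 = 9.216 mg/L.
Mixed L₀ = (15.9×3.55 + 0.591×172)/(16.49) = 158.1/16.49 = 9.587 mg/L.
Initial deficit D₀ = C_s − DO₀ = 10.8 − 9.216 = 1.584 mg/L.
D(0.920) = [0.276×9.587/(1.20−0.276)](e^(−0.276×0.920) − e^(−1.20×0.920)) + 1.584 e^(−1.20×0.920)
= 2.864 × (0.7758 − 0.3315) + 1.584 × 0.3315 = 1.797 mg/L.
DO = 10.8 − 1.797 = 9.003 mg/L.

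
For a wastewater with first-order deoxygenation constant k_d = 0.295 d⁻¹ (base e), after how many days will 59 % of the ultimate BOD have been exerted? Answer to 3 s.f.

y/L₀ = 1 − e^(−k_d t) = 0.59 ⇒ e^(−k_d t) = 0.410
t = −ln(0.410) / 0.295 = 0.8916 / 0.295 = 3.022 d.

t ≈ 3.02 d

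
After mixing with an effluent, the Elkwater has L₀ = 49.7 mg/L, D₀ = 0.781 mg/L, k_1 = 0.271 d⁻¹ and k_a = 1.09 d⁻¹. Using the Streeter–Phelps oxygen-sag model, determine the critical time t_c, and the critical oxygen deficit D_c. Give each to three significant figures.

With k_a/k_1 = 4.022 and 1 − D₀(k_a−k_1)/(k_1 L₀) = 0.9525,
t_c = ln(4.022 × 0.9525) / (1.09 − 0.271) = ln(3.831) / 0.8190 = 1.343/0.8190 = 1.640 d.
D_c = (k_1/k_a) L₀ e^(−k_1 t_c) = (0.271/1.09) × 49.7 × e^(−0.271×1.640) = 0.2486 × 49.7 × 0.6412 = 7.923 mg/L.

t_c ≈ 1.64 d; D_c ≈ 7.92 mg/L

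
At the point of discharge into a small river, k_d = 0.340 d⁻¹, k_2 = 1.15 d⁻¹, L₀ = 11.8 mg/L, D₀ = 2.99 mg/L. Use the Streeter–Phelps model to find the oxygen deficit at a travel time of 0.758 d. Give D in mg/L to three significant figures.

D ≈ 3.01 mg/L

k_d L₀/(k_2−k_d) = 0.340×11.8/(1.15−0.340) = 4.012/0.8100 = 4.953 mg/L.
e^(−k_d t) = e^(−0.340×0.7580) = 0.7728; e^(−k_2 t) = e^(−1.15×0.7580) = 0.4182.
D = 4.953 × (0.7728 − 0.4182) + 2.99 × 0.4182 = 1.756 + 1.251 = 3.007 mg/L.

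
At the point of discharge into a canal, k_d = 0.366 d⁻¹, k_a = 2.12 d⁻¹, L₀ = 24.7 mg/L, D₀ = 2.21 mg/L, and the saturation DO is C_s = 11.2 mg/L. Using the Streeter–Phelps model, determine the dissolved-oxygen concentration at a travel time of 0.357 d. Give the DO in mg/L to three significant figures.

k_d L₀/(k_a−k_d) = 0.366×24.7/(2.12−0.366) = 9.040/1.754 = 5.154 mg/L.
e^(−k_d t) = e^(−0.366×0.3570) = 0.8775; e^(−k_a t) = e^(−2.12×0.3570) = 0.4691.
D = 5.154 × (0.8775 − 0.4691) + 2.21 × 0.4691 = 2.105 + 1.037 = 3.142 mg/L.
DO = C_s − D = 11.2 − 3.142 = 8.058 mg/L.

DO ≈ 8.06 mg/L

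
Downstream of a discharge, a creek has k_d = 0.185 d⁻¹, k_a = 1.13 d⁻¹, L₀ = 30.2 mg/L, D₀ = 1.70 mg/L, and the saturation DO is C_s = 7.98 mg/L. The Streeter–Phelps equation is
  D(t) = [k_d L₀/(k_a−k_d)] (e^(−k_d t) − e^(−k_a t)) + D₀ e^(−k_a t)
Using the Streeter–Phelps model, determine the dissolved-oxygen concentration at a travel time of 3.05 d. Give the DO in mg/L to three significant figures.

k_d L₀/(k_a−k_d) = 0.185×30.2/(1.13−0.185) = 5.587/0.9450 = 5.912 mg/L.
e^(−k_d t) = e^(−0.185×3.050) = 0.5688; e^(−k_a t) = e^(−1.13×3.050) = 0.03186.
D = 5.912 × (0.5688 − 0.03186) + 1.70 × 0.03186 = 3.174 + 0.05416 = 3.229 mg/L.
DO = C_s − D = 7.98 − 3.229 = 4.751 mg/L.

DO ≈ 4.75 mg/L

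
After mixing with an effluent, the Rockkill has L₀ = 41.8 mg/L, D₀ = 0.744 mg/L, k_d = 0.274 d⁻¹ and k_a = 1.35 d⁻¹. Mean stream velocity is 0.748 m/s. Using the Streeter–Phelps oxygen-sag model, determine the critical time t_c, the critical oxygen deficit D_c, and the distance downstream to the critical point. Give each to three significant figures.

With k_a/k_d = 4.927 and 1 − D₀(k_a−k_d)/(k_d L₀) = 0.9301,
t_c = ln(4.927 × 0.9301) / (1.35 − 0.274) = ln(4.583) / 1.076 = 1.522/1.076 = 1.415 d.
D_c = (k_d/k_a) L₀ e^(−k_d t_c) = (0.274/1.35) × 41.8 × e^(−0.274×1.415) = 0.2030 × 41.8 × 0.6787 = 5.758 mg/L.
x_c = v t_c = 0.748 m/s × 1.415 d × 86400 s/d = 91430 m ≈ 91.4 km.

t_c ≈ 1.41 d; D_c ≈ 5.76 mg/L; x_c ≈ 91.4 km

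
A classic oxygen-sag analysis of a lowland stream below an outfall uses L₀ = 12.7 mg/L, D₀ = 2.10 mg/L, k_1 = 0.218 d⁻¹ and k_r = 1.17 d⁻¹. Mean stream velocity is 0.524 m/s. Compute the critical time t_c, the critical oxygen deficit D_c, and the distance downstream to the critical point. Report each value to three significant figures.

t_c ≈ 0.420 d; D_c ≈ 2.16 mg/L; x_c ≈ 19.0 km

t_c = [1/(k_r−k_1)] ln[(k_r/k_1)(1 − D₀(k_r−k_1)/(k_1 L₀))]
= [1/(1.17−0.218)] ln[(1.17/0.218)(1 − 2.10×0.9520/(0.218×12.7))]
= (1/0.9520) ln[5.367 × 0.2779] = 1.050 × ln(1.491) = 1.050 × 0.3998 = 0.4199 d.
D_c = (k_1/k_r) L₀ e^(−k_1 t_c) = (0.218/1.17) × 12.7 × e^(−0.218×0.4199) = 0.1863 × 12.7 × 0.9125 = 2.159 mg/L.
x_c = v t_c = 0.524 m/s × 0.4199 d × 86400 s/d = 19010 m ≈ 19.0 km.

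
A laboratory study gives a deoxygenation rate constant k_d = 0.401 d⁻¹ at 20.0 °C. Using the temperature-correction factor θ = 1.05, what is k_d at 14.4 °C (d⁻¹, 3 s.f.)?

k_d(T₂) = k_d(T₁) · θ^(T₂−T₁) = 0.401 × 1.05^(14.4−20.0)
= 0.401 × 1.05^-5.60 = 0.401 × 0.7609 = 0.3051 d⁻¹.

k_d ≈ 0.305 d⁻¹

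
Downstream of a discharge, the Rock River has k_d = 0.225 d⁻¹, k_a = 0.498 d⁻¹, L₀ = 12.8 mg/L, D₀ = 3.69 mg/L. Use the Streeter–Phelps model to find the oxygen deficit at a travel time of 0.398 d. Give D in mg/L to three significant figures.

k_d L₀/(k_a−k_d) = 0.225×12.8/(0.498−0.225) = 2.880/0.2730 = 10.55 mg/L.
e^(−k_d t) = e^(−0.225×0.3980) = 0.9143; e^(−k_a t) = e^(−0.498×0.3980) = 0.8202.
D = 10.55 × (0.9143 − 0.8202) + 3.69 × 0.8202 = 0.9931 + 3.027 = 4.020 mg/L.

D ≈ 4.02 mg/L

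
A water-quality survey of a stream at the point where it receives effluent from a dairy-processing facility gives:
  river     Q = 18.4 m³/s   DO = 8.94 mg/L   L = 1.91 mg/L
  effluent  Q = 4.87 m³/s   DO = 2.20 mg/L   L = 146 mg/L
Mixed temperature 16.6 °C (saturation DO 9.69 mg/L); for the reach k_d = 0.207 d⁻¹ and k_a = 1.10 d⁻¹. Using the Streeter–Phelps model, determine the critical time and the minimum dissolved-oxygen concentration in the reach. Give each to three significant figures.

Mixed DO = (18.4×8.94 + 4.87×2.20)/(18.4+4.87) = 175.2/23.27 = 7.529 mg/L.
Mixed L₀ = (18.4×1.91 + 4.87×146)/(23.27) = 746.2/23.27 = 32.07 mg/L.
Initial deficit D₀ = C_s − DO₀ = 9.69 − 7.529 = 2.161 mg/L.
t_c = (1/0.8930) ln[(1.10/0.207)(1 − 2.161×0.8930/(0.207×32.07))] = 1.120 × ln(3.769) = 1.486 d.
D_c = (0.207/1.10) × 32.07 × e^(−0.207×1.486) = 0.1882 × 32.07 × 0.7352 = 4.436 mg/L.
Minimum DO = 9.69 − 4.436 = 5.254 mg/L.

t_c ≈ 1.49 d; minimum DO ≈ 5.25 mg/L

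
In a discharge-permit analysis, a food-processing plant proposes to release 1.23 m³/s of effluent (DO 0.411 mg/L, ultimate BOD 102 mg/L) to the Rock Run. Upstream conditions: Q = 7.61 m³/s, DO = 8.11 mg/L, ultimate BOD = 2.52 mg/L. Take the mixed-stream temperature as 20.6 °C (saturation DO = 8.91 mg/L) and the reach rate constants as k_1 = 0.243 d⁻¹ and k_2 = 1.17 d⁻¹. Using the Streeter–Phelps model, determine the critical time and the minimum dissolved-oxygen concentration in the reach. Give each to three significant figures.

t_c ≈ 1.08 d; minimum DO ≈ 6.29 mg/L

Mixed DO = (7.61×8.11 + 1.23×0.411)/(7.61+1.23) = 62.22/8.840 = 7.039 mg/L.
Mixed L₀ = (7.61×2.52 + 1.23×102)/(8.840) = 144.6/8.840 = 16.36 mg/L.
Initial deficit D₀ = C_s − DO₀ = 8.91 − 7.039 = 1.871 mg/L.
t_c = (1/0.9270) ln[(1.17/0.243)(1 − 1.871×0.9270/(0.243×16.36))] = 1.079 × ln(2.714) = 1.077 d.
D_c = (0.243/1.17) × 16.36 × e^(−0.243×1.077) = 0.2077 × 16.36 × 0.7697 = 2.616 mg/L.
Minimum DO = 8.91 − 2.616 = 6.294 mg/L.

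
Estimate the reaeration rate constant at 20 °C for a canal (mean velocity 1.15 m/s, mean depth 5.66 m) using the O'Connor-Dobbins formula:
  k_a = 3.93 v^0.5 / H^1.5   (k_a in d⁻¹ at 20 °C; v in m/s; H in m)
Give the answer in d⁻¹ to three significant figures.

k_a = 3.93 × 1.15^0.5 / 5.66^1.5 = 3.93 × 1.072 / 13.47 = 0.3130 d⁻¹.

k_a ≈ 0.313 d⁻¹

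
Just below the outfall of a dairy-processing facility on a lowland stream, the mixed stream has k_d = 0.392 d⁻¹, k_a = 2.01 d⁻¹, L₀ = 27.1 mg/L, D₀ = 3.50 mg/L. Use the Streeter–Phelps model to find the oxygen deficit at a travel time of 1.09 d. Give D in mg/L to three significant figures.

D ≈ 3.94 mg/L

k_d L₀/(k_a−k_d) = 0.392×27.1/(2.01−0.392) = 10.62/1.618 = 6.566 mg/L.
e^(−k_d t) = e^(−0.392×1.090) = 0.6523; e^(−k_a t) = e^(−2.01×1.090) = 0.1118.
D = 6.566 × (0.6523 − 0.1118) + 3.50 × 0.1118 = 3.548 + 0.3914 = 3.940 mg/L.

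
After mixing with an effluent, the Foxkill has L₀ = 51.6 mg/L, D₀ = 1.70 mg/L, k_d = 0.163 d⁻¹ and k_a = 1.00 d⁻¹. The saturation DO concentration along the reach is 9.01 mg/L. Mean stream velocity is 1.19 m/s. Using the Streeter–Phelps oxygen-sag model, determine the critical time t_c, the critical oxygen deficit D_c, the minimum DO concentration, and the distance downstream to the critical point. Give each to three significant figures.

With k_a/k_d = 6.135 and 1 − D₀(k_a−k_d)/(k_d L₀) = 0.8308,
t_c = ln(6.135 × 0.8308) / (1.00 − 0.163) = ln(5.097) / 0.8370 = 1.629/0.8370 = 1.946 d.
L(t_c) = L₀ e^(−k_d t_c) = 51.6 × 0.7282 = 37.58 mg/L, and at the critical point k_a D_c = k_d L, so D_c = (0.163/1.00) × 37.58 = 6.125 mg/L.
Minimum DO = C_s − D_c = 9.01 − 6.125 = 2.885 mg/L.
x_c = v t_c = 1.19 m/s × 1.946 d × 86400 s/d = 200100 m ≈ 200 km.

t_c ≈ 1.95 d; D_c ≈ 6.12 mg/L; min DO ≈ 2.89 mg/L; x_c ≈ 200 km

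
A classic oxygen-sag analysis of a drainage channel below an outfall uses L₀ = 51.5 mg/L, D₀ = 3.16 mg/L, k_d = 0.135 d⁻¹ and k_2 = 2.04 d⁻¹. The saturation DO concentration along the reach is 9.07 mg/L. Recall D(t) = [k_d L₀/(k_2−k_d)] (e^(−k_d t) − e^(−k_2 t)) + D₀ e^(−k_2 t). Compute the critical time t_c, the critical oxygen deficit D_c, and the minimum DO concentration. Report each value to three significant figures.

With k_2/k_d = 15.11 and 1 − D₀(k_2−k_d)/(k_d L₀) = 0.1342,
t_c = ln(15.11 × 0.1342) / (2.04 − 0.135) = ln(2.027) / 1.905 = 0.7067/1.905 = 0.3709 d.
D_c = (k_d/k_2) L₀ e^(−k_d t_c) = (0.135/2.04) × 51.5 × e^(−0.135×0.3709) = 0.06618 × 51.5 × 0.9512 = 3.242 mg/L.
Minimum DO = C_s − D_c = 9.07 − 3.242 = 5.828 mg/L.

t_c ≈ 0.371 d; D_c ≈ 3.24 mg/L; min DO ≈ 5.83 mg/L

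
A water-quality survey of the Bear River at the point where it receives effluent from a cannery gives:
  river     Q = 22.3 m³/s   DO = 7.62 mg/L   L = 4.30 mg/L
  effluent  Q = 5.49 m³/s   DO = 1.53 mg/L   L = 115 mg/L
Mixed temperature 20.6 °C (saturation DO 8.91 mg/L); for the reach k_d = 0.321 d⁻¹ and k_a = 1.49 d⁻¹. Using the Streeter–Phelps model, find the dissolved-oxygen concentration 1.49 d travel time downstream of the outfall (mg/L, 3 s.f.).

DO ≈ 4.97 mg/L

Mixed DO = (22.3×7.62 + 5.49×1.53)/(22.3+5.49) = 178.3/27.79 = 6.417 mg/L.
Mixed L₀ = (22.3×4.30 + 5.49×115)/(27.79) = 727.2/27.79 = 26.17 mg/L.
Initial deficit D₀ = C_s − DO₀ = 8.91 − 6.417 = 2.493 mg/L.
D(1.49) = [0.321×26.17/(1.49−0.321)](e^(−0.321×1.49) − e^(−1.49×1.49)) + 2.493 e^(−1.49×1.49)
= 7.186 × (0.6198 − 0.1086) + 2.493 × 0.1086 = 3.944 mg/L.
DO = 8.91 − 3.944 = 4.966 mg/L.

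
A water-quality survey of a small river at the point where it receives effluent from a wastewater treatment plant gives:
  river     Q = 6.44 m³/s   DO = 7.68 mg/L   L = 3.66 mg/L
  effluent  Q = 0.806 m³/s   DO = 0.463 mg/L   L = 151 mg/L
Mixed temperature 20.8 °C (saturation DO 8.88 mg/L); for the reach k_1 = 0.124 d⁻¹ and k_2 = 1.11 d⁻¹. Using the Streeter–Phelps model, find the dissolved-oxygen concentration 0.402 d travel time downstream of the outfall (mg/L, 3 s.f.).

DO ≈ 6.81 mg/L

Mixed DO = (6.44×7.68 + 0.806×0.463)/(6.44+0.806) = 49.83/7.246 = 6.877 mg/L.
Mixed L₀ = (6.44×3.66 + 0.806×151)/(7.246) = 145.3/7.246 = 20.05 mg/L.
Initial deficit D₀ = C_s − DO₀ = 8.88 − 6.877 = 2.003 mg/L.
D(0.402) = [0.124×20.05/(1.11−0.124)](e^(−0.124×0.402) − e^(−1.11×0.402)) + 2.003 e^(−1.11×0.402)
= 2.521 × (0.9514 − 0.6400) + 2.003 × 0.6400 = 2.067 mg/L.
DO = 8.88 − 2.067 = 6.813 mg/L.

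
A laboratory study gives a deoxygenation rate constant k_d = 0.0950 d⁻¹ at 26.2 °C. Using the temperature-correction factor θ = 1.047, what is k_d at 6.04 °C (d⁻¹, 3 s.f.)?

k_d(T₂) = k_d(T₁) · θ^(T₂−T₁) = 0.0950 × 1.047^(6.04−26.2)
= 0.0950 × 1.047^-20.2 = 0.0950 × 0.3962 = 0.03764 d⁻¹.

k_d ≈ 0.0376 d⁻¹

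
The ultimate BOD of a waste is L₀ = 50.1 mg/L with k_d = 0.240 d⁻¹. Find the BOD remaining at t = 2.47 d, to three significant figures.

L_t = L₀ e^(−k_d t) = 50.1 × e^(−0.240×2.47) = 50.1 × 0.5528 = 27.69 mg/L.

L ≈ 27.7 mg/L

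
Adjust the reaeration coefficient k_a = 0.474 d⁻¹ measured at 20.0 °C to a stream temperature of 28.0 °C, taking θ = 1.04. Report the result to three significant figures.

k_a(T₂) = k_a(T₁) · θ^(T₂−T₁) = 0.474 × 1.04^(28.0−20.0)
= 0.474 × 1.04^8.00 = 0.474 × 1.369 = 0.6487 d⁻¹.

k_a ≈ 0.649 d⁻¹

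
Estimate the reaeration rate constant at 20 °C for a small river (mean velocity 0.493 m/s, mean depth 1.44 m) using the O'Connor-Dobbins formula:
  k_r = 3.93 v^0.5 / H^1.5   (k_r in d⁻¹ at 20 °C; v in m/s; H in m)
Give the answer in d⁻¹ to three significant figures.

k_r = 3.93 × 0.493^0.5 / 1.44^1.5 = 3.93 × 0.7021 / 1.728 = 1.597 d⁻¹.

k_r ≈ 1.60 d⁻¹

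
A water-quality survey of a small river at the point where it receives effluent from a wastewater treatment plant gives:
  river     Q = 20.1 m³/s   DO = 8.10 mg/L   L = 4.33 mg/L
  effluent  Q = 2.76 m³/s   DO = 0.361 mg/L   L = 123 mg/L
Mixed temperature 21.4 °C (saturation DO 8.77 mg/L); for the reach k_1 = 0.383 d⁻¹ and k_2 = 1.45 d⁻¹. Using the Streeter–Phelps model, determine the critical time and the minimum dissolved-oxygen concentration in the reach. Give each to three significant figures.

Mixed DO = (20.1×8.10 + 2.76×0.361)/(20.1+2.76) = 163.8/22.86 = 7.166 mg/L.
Mixed L₀ = (20.1×4.33 + 2.76×123)/(22.86) = 426.5/22.86 = 18.66 mg/L.
Initial deficit D₀ = C_s − DO₀ = 8.77 − 7.166 = 1.604 mg/L.
t_c = (1/1.067) ln[(1.45/0.383)(1 − 1.604×1.067/(0.383×18.66))] = 0.9372 × ln(2.879) = 0.9910 d.
D_c = (0.383/1.45) × 18.66 × e^(−0.383×0.9910) = 0.2641 × 18.66 × 0.6842 = 3.372 mg/L.
Minimum DO = 8.77 − 3.372 = 5.398 mg/L.

t_c ≈ 0.991 d; minimum DO ≈ 5.40 mg/L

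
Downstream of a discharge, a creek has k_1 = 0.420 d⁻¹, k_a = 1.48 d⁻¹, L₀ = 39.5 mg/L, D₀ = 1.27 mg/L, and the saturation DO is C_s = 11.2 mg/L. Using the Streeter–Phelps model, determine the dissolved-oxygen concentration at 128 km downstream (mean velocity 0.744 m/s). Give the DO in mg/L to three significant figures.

Travel time t = x/v = 128 km / (0.744 m/s) = 128000 m / 0.744 m/s = 172000 s = 1.991 d.
k_1 L₀/(k_a−k_1) = 0.420×39.5/(1.48−0.420) = 16.59/1.060 = 15.65 mg/L.
e^(−k_1 t) = e^(−0.420×1.991) = 0.4333; e^(−k_a t) = e^(−1.48×1.991) = 0.05250.
D = 15.65 × (0.4333 − 0.05250) + 1.27 × 0.05250 = 5.960 + 0.06667 = 6.027 mg/L.
DO = C_s − D = 11.2 − 6.027 = 5.173 mg/L.

DO ≈ 5.17 mg/L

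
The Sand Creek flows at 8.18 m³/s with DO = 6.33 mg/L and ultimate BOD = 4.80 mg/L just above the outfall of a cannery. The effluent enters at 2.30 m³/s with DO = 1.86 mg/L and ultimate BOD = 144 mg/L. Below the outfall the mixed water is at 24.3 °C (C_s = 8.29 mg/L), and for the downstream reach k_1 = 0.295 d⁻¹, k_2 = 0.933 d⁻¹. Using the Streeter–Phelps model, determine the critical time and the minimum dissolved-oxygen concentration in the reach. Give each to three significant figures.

t_c ≈ 1.49 d; minimum DO ≈ 1.10 mg/L

Mixed DO = (8.18×6.33 + 2.30×1.86)/(8.18+2.30) = 56.06/10.48 = 5.349 mg/L.
Mixed L₀ = (8.18×4.80 + 2.30×144)/(10.48) = 370.5/10.48 = 35.35 mg/L.
Initial deficit D₀ = C_s − DO₀ = 8.29 − 5.349 = 2.941 mg/L.
t_c = (1/0.6380) ln[(0.933/0.295)(1 − 2.941×0.6380/(0.295×35.35))] = 1.567 × ln(2.594) = 1.494 d.
D_c = (0.295/0.933) × 35.35 × e^(−0.295×1.494) = 0.3162 × 35.35 × 0.6436 = 7.194 mg/L.
Minimum DO = 8.29 − 7.194 = 1.096 mg/L.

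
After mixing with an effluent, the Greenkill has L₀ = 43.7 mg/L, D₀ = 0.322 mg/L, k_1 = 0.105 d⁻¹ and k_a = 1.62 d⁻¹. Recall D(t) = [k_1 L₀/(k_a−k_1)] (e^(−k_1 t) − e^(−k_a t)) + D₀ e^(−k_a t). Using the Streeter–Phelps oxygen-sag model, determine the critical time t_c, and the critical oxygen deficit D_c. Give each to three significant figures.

t_c = [1/(k_a−k_1)] ln[(k_a/k_1)(1 − D₀(k_a−k_1)/(k_1 L₀))]
= [1/(1.62−0.105)] ln[(1.62/0.105)(1 − 0.322×1.515/(0.105×43.7))]
= (1/1.515) ln[15.43 × 0.8937] = 0.6601 × ln(13.79) = 0.6601 × 2.624 = 1.732 d.
D_c = (k_1/k_a) L₀ e^(−k_1 t_c) = (0.105/1.62) × 43.7 × e^(−0.105×1.732) = 0.06481 × 43.7 × 0.8337 = 2.361 mg/L.

t_c ≈ 1.73 d; D_c ≈ 2.36 mg/L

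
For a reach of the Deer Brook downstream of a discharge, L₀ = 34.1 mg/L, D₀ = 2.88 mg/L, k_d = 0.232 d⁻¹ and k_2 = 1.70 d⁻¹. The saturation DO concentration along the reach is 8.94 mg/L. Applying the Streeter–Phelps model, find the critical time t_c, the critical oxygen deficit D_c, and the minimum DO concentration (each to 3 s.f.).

At the critical point dD/dt = 0, so k_d L₀ e^(−k_d t) = k_2 D. Substituting D(t) from the Streeter–Phelps equation and solving for t gives
t_c = ln[(k_2/k_d)(1 − D₀(k_2−k_d)/(k_d L₀))] / (k_2−k_d).
Here k_2−k_d = 1.468 d⁻¹ and 1 − D₀(k_2−k_d)/(k_d L₀) = 1 − 2.88×1.468/(0.232×34.1) = 0.4656, so
t_c = ln(7.328 × 0.4656) / 1.468 = 1.227 / 1.468 = 0.8360 d.
D_c = (k_d/k_2) L₀ e^(−k_d t_c) = (0.232/1.70) × 34.1 × e^(−0.232×0.8360) = 0.1365 × 34.1 × 0.8237 = 3.833 mg/L.
Minimum DO = C_s − D_c = 8.94 − 3.833 = 5.107 mg/L.

t_c ≈ 0.836 d; D_c ≈ 3.83 mg/L; min DO ≈ 5.11 mg/L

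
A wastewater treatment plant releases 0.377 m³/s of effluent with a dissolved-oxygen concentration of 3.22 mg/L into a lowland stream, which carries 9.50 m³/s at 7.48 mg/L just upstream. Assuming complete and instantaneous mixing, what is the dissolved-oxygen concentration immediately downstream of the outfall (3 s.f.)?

7.32 mg/L

Flow-weighted mixing: C = (Q_r C_r + Q_w C_w)/(Q_r + Q_w)
= (9.50×7.48 + 0.377×3.22)/(9.50 + 0.377) = 72.27/9.877 = 7.317 mg/L.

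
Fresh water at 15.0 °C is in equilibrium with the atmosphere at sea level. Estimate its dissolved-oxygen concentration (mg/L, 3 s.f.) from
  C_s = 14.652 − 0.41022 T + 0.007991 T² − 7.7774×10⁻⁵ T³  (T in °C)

C_s ≈ 10.0 mg/L

C_s = 14.652 − 0.41022×15.0 + 0.007991×15.0² − 7.7774×10⁻⁵×15.0³ = 10.03 mg/L.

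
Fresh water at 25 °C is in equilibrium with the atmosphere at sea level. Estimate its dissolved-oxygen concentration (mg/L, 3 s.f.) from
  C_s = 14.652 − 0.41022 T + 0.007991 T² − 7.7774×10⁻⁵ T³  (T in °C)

C_s ≈ 8.18 mg/L

C_s = 14.652 − 0.41022×25 + 0.007991×25² − 7.7774×10⁻⁵×25³ = 8.176 mg/L.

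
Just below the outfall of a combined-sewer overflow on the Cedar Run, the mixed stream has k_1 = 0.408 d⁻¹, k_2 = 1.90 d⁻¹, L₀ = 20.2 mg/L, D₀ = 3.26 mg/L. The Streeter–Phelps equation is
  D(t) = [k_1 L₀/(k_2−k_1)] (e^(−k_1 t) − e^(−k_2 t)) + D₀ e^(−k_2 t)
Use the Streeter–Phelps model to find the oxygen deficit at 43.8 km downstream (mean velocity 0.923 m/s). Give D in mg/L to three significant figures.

D ≈ 3.62 mg/L

Travel time t = x/v = 43.8 km / (0.923 m/s) = 43800 m / 0.923 m/s = 47450 s = 0.5492 d.
k_1 L₀/(k_2−k_1) = 0.408×20.2/(1.90−0.408) = 8.242/1.492 = 5.524 mg/L.
e^(−k_1 t) = e^(−0.408×0.5492) = 0.7992; e^(−k_2 t) = e^(−1.90×0.5492) = 0.3522.
D = 5.524 × (0.7992 − 0.3522) + 3.26 × 0.3522 = 2.469 + 1.148 = 3.618 mg/L.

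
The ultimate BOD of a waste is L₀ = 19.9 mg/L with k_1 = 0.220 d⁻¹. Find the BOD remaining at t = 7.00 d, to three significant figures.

L_t = L₀ e^(−k_1 t) = 19.9 × e^(−0.220×7.00) = 19.9 × 0.2144 = 4.266 mg/L.

L ≈ 4.27 mg/L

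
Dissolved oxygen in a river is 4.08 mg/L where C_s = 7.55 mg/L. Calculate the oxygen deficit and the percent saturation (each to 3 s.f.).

D = C_s − C = 7.55 − 4.08 = 3.47 mg/L.
% saturation = 4.08/7.55 × 100 = 54.0 %.

D ≈ 3.47 mg/L; 54.0 % saturation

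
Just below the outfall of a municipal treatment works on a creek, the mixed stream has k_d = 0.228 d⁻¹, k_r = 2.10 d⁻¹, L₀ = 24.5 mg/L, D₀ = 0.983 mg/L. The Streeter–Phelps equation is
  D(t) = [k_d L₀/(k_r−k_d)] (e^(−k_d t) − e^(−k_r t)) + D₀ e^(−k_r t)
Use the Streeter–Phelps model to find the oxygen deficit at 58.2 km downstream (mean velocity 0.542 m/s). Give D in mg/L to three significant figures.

D ≈ 2.10 mg/L

Travel time t = x/v = 58.2 km / (0.542 m/s) = 58200 m / 0.542 m/s = 107400 s = 1.243 d.
k_d L₀/(k_r−k_d) = 0.228×24.5/(2.10−0.228) = 5.586/1.872 = 2.984 mg/L.
e^(−k_d t) = e^(−0.228×1.243) = 0.7532; e^(−k_r t) = e^(−2.10×1.243) = 0.07354.
D = 2.984 × (0.7532 − 0.07354) + 0.983 × 0.07354 = 2.028 + 0.07229 = 2.101 mg/L.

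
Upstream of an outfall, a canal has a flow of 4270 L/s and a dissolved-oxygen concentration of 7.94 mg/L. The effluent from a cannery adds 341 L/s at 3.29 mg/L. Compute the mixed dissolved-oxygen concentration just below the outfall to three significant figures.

7.60 mg/L

Flow-weighted mixing: C = (Q_r C_r + Q_w C_w)/(Q_r + Q_w)
= (4270×7.94 + 341×3.29)/(4270 + 341) = 35030/4611 = 7.596 mg/L.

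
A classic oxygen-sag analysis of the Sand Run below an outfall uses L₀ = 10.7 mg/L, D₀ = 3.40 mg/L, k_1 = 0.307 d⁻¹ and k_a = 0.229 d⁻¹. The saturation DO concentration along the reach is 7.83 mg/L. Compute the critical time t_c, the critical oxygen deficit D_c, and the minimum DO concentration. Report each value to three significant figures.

t_c ≈ 2.76 d; D_c ≈ 6.14 mg/L; min DO ≈ 1.69 mg/L

At the critical point dD/dt = 0, so k_1 L₀ e^(−k_1 t) = k_a D. Substituting D(t) from the Streeter–Phelps equation and solving for t gives
t_c = ln[(k_a/k_1)(1 − D₀(k_a−k_1)/(k_1 L₀))] / (k_a−k_1).
Here k_a−k_1 = -0.07800 d⁻¹ and 1 − D₀(k_a−k_1)/(k_1 L₀) = 1 − 3.40×-0.07800/(0.307×10.7) = 1.081, so
t_c = ln(0.7459 × 1.081) / -0.07800 = -0.2155 / -0.07800 = 2.763 d.
L(t_c) = L₀ e^(−k_1 t_c) = 10.7 × 0.4282 = 4.582 mg/L, and at the critical point k_a D_c = k_1 L, so D_c = (0.307/0.229) × 4.582 = 6.143 mg/L.
Minimum DO = C_s − D_c = 7.83 − 6.143 = 1.687 mg/L.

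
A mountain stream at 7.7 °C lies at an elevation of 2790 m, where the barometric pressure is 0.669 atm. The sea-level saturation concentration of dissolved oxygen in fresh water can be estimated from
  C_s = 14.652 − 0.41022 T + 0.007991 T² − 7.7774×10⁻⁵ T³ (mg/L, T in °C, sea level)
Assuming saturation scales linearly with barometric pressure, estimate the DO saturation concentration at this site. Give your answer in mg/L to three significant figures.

At sea level: C_s = 14.652 − 0.41022×7.7 + 0.007991×7.7² − 7.7774×10⁻⁵×7.7³ = 11.93 mg/L.
Pressure correction: C_s' = 11.93 × 0.669 = 7.982 mg/L.

C_s ≈ 7.98 mg/L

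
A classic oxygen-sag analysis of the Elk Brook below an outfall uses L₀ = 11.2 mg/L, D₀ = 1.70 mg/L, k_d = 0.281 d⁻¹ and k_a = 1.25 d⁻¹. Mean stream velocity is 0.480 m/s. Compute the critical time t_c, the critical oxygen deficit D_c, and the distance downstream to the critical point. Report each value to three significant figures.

t_c ≈ 0.775 d; D_c ≈ 2.02 mg/L; x_c ≈ 32.2 km

With k_a/k_d = 4.448 and 1 − D₀(k_a−k_d)/(k_d L₀) = 0.4766,
t_c = ln(4.448 × 0.4766) / (1.25 − 0.281) = ln(2.120) / 0.9690 = 0.7514/0.9690 = 0.7755 d.
D_c = (k_d/k_a) L₀ e^(−k_d t_c) = (0.281/1.25) × 11.2 × e^(−0.281×0.7755) = 0.2248 × 11.2 × 0.8042 = 2.025 mg/L.
x_c = v t_c = 0.480 m/s × 0.7755 d × 86400 s/d = 32160 m ≈ 32.2 km.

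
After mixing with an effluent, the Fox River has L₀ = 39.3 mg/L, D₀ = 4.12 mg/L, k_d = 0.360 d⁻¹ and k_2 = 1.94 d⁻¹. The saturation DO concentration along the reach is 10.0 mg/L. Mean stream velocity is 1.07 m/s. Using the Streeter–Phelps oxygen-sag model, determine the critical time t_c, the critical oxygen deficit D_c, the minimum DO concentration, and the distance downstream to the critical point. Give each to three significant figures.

t_c ≈ 0.676 d; D_c ≈ 5.72 mg/L; min DO ≈ 4.28 mg/L; x_c ≈ 62.5 km

t_c = [1/(k_2−k_d)] ln[(k_2/k_d)(1 − D₀(k_2−k_d)/(k_d L₀))]
= [1/(1.94−0.360)] ln[(1.94/0.360)(1 − 4.12×1.580/(0.360×39.3))]
= (1/1.580) ln[5.389 × 0.5399] = 0.6329 × ln(2.909) = 0.6329 × 1.068 = 0.6759 d.
L(t_c) = L₀ e^(−k_d t_c) = 39.3 × 0.7840 = 30.81 mg/L, and at the critical point k_2 D_c = k_d L, so D_c = (0.360/1.94) × 30.81 = 5.718 mg/L.
Minimum DO = C_s − D_c = 10.0 − 5.718 = 4.282 mg/L.
x_c = v t_c = 1.07 m/s × 0.6759 d × 86400 s/d = 62490 m ≈ 62.5 km.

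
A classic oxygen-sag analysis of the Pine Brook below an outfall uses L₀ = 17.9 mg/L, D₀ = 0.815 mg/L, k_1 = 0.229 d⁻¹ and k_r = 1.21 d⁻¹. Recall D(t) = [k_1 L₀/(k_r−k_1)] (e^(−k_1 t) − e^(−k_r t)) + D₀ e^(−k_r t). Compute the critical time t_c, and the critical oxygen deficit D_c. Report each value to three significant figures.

t_c ≈ 1.48 d; D_c ≈ 2.42 mg/L

t_c = [1/(k_r−k_1)] ln[(k_r/k_1)(1 − D₀(k_r−k_1)/(k_1 L₀))]
= [1/(1.21−0.229)] ln[(1.21/0.229)(1 − 0.815×0.9810/(0.229×17.9))]
= (1/0.9810) ln[5.284 × 0.8050] = 1.019 × ln(4.253) = 1.019 × 1.448 = 1.476 d.
D_c = (k_1/k_r) L₀ e^(−k_1 t_c) = (0.229/1.21) × 17.9 × e^(−0.229×1.476) = 0.1893 × 17.9 × 0.7132 = 2.416 mg/L.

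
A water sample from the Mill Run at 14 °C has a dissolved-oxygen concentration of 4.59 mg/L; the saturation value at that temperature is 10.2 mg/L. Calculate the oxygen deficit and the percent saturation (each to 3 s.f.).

D = C_s − C = 10.2 − 4.59 = 5.61 mg/L.
% saturation = 4.59/10.2 × 100 = 45.0 %.

D ≈ 5.61 mg/L; 45.0 % saturation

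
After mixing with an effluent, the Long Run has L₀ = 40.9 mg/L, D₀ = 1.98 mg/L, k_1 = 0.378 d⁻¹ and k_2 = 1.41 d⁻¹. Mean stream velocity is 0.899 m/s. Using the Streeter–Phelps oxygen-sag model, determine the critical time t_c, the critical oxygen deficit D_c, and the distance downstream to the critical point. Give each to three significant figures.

t_c ≈ 1.14 d; D_c ≈ 7.13 mg/L; x_c ≈ 88.4 km

With k_2/k_1 = 3.730 and 1 − D₀(k_2−k_1)/(k_1 L₀) = 0.8678,
t_c = ln(3.730 × 0.8678) / (1.41 − 0.378) = ln(3.237) / 1.032 = 1.175/1.032 = 1.138 d.
D_c = (k_1/k_2) L₀ e^(−k_1 t_c) = (0.378/1.41) × 40.9 × e^(−0.378×1.138) = 0.2681 × 40.9 × 0.6503 = 7.131 mg/L.
x_c = v t_c = 0.899 m/s × 1.138 d × 86400 s/d = 88410 m ≈ 88.4 km.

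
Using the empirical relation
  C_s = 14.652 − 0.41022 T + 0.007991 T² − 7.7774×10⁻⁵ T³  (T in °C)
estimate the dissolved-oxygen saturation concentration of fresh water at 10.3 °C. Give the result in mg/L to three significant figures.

C_s ≈ 11.2 mg/L

C_s = 14.652 − 0.41022×10.3 + 0.007991×10.3² − 7.7774×10⁻⁵×10.3³ = 11.19 mg/L.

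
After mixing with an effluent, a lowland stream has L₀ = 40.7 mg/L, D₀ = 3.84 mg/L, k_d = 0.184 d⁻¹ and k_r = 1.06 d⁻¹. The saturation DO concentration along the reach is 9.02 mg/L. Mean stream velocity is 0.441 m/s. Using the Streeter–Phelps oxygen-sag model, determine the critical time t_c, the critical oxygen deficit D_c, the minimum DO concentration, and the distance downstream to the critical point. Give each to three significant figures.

At the critical point dD/dt = 0, so k_d L₀ e^(−k_d t) = k_r D. Substituting D(t) from the Streeter–Phelps equation and solving for t gives
t_c = ln[(k_r/k_d)(1 − D₀(k_r−k_d)/(k_d L₀))] / (k_r−k_d).
Here k_r−k_d = 0.8760 d⁻¹ and 1 − D₀(k_r−k_d)/(k_d L₀) = 1 − 3.84×0.8760/(0.184×40.7) = 0.5508, so
t_c = ln(5.761 × 0.5508) / 0.8760 = 1.155 / 0.8760 = 1.318 d.
D_c = (k_d/k_r) L₀ e^(−k_d t_c) = (0.184/1.06) × 40.7 × e^(−0.184×1.318) = 0.1736 × 40.7 × 0.7846 = 5.543 mg/L.
Minimum DO = C_s − D_c = 9.02 − 5.543 = 3.477 mg/L.
x_c = v t_c = 0.441 m/s × 1.318 d × 86400 s/d = 50230 m ≈ 50.2 km.

t_c ≈ 1.32 d; D_c ≈ 5.54 mg/L; min DO ≈ 3.48 mg/L; x_c ≈ 50.2 km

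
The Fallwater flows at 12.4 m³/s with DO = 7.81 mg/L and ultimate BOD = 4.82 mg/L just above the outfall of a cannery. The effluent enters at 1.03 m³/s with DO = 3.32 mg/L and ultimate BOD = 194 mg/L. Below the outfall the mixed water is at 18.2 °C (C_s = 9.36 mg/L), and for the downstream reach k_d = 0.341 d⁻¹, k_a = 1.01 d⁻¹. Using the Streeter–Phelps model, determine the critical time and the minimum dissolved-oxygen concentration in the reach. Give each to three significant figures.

t_c ≈ 1.30 d; minimum DO ≈ 5.18 mg/L

Mixed DO = (12.4×7.81 + 1.03×3.32)/(12.4+1.03) = 100.3/13.43 = 7.466 mg/L.
Mixed L₀ = (12.4×4.82 + 1.03×194)/(13.43) = 259.6/13.43 = 19.33 mg/L.
Initial deficit D₀ = C_s − DO₀ = 9.36 − 7.466 = 1.894 mg/L.
t_c = (1/0.6690) ln[(1.01/0.341)(1 − 1.894×0.6690/(0.341×19.33))] = 1.495 × ln(2.392) = 1.304 d.
D_c = (0.341/1.01) × 19.33 × e^(−0.341×1.304) = 0.3376 × 19.33 × 0.6411 = 4.184 mg/L.
Minimum DO = 9.36 − 4.184 = 5.176 mg/L.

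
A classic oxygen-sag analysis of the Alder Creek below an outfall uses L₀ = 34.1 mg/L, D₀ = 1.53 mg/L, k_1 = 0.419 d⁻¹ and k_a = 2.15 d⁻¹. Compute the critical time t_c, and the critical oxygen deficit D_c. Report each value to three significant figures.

At the critical point dD/dt = 0, so k_1 L₀ e^(−k_1 t) = k_a D. Substituting D(t) from the Streeter–Phelps equation and solving for t gives
t_c = ln[(k_a/k_1)(1 − D₀(k_a−k_1)/(k_1 L₀))] / (k_a−k_1).
Here k_a−k_1 = 1.731 d⁻¹ and 1 − D₀(k_a−k_1)/(k_1 L₀) = 1 − 1.53×1.731/(0.419×34.1) = 0.8146, so
t_c = ln(5.131 × 0.8146) / 1.731 = 1.430 / 1.731 = 0.8263 d.
D_c = (k_1/k_a) L₀ e^(−k_1 t_c) = (0.419/2.15) × 34.1 × e^(−0.419×0.8263) = 0.1949 × 34.1 × 0.7074 = 4.701 mg/L.

t_c ≈ 0.826 d; D_c ≈ 4.70 mg/L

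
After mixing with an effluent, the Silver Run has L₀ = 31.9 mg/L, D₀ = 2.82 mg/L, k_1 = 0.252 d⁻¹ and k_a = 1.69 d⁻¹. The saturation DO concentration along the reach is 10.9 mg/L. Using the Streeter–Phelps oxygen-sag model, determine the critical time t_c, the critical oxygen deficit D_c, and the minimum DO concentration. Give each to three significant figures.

t_c ≈ 0.835 d; D_c ≈ 3.85 mg/L; min DO ≈ 7.05 mg/L

With k_a/k_1 = 6.706 and 1 − D₀(k_a−k_1)/(k_1 L₀) = 0.4956,
t_c = ln(6.706 × 0.4956) / (1.69 − 0.252) = ln(3.323) / 1.438 = 1.201/1.438 = 0.8352 d.
L(t_c) = L₀ e^(−k_1 t_c) = 31.9 × 0.8102 = 25.85 mg/L, and at the critical point k_a D_c = k_1 L, so D_c = (0.252/1.69) × 25.85 = 3.854 mg/L.
Minimum DO = C_s − D_c = 10.9 − 3.854 = 7.046 mg/L.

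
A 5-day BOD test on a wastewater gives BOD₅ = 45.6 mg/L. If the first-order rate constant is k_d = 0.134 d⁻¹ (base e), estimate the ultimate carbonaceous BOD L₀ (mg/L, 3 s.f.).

L₀ ≈ 93.4 mg/L

BOD₅ = L₀(1 − e^(−5k_d)) ⇒ L₀ = BOD₅ / (1 − e^(−5×0.134))
= 45.6 / (1 − 0.5117) = 45.6 / 0.4883 = 93.39 mg/L.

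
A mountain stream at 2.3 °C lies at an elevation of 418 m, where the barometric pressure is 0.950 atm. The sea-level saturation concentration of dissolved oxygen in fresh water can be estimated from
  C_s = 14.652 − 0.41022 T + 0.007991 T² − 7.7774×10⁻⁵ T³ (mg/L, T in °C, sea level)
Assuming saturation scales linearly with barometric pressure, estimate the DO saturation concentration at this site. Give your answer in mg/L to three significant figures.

At sea level: C_s = 14.652 − 0.41022×2.3 + 0.007991×2.3² − 7.7774×10⁻⁵×2.3³ = 13.75 mg/L.
Pressure correction: C_s' = 13.75 × 0.950 = 13.06 mg/L.

C_s ≈ 13.1 mg/L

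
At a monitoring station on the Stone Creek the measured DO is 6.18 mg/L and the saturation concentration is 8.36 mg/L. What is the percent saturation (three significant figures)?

73.9 % saturation

% saturation = C/C_s × 100 = 6.18/8.36 × 100 = 73.9 %.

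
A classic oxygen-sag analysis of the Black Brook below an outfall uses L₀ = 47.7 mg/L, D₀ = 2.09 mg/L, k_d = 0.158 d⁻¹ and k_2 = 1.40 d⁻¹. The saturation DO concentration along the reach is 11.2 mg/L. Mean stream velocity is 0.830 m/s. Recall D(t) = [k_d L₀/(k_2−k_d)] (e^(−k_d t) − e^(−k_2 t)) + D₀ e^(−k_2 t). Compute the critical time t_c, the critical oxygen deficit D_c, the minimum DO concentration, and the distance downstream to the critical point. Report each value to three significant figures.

t_c = [1/(k_2−k_d)] ln[(k_2/k_d)(1 − D₀(k_2−k_d)/(k_d L₀))]
= [1/(1.40−0.158)] ln[(1.40/0.158)(1 − 2.09×1.242/(0.158×47.7))]
= (1/1.242) ln[8.861 × 0.6556] = 0.8052 × ln(5.809) = 0.8052 × 1.759 = 1.417 d.
D_c = (k_d/k_2) L₀ e^(−k_d t_c) = (0.158/1.40) × 47.7 × e^(−0.158×1.417) = 0.1129 × 47.7 × 0.7995 = 4.304 mg/L.
Minimum DO = C_s − D_c = 11.2 − 4.304 = 6.896 mg/L.
x_c = v t_c = 0.830 m/s × 1.417 d × 86400 s/d = 101600 m ≈ 102 km.

t_c ≈ 1.42 d; D_c ≈ 4.30 mg/L; min DO ≈ 6.90 mg/L; x_c ≈ 102 km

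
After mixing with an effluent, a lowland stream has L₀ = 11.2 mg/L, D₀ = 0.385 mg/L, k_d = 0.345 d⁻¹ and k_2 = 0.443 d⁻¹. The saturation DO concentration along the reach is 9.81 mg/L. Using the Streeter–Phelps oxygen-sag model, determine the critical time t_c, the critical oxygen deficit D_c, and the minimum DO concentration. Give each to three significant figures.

t_c ≈ 2.45 d; D_c ≈ 3.74 mg/L; min DO ≈ 6.07 mg/L

t_c = [1/(k_2−k_d)] ln[(k_2/k_d)(1 − D₀(k_2−k_d)/(k_d L₀))]
= [1/(0.443−0.345)] ln[(0.443/0.345)(1 − 0.385×0.09800/(0.345×11.2))]
= (1/0.09800) ln[1.284 × 0.9902] = 10.20 × ln(1.272) = 10.20 × 0.2402 = 2.451 d.
L(t_c) = L₀ e^(−k_d t_c) = 11.2 × 0.4293 = 4.808 mg/L, and at the critical point k_2 D_c = k_d L, so D_c = (0.345/0.443) × 4.808 = 3.744 mg/L.
Minimum DO = C_s − D_c = 9.81 − 3.744 = 6.066 mg/L.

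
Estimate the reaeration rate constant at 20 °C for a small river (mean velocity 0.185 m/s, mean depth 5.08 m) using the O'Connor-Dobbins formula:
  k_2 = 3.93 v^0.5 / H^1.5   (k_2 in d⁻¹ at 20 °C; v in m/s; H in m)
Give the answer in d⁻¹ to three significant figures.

k_2 = 3.93 × 0.185^0.5 / 5.08^1.5 = 3.93 × 0.4301 / 11.45 = 0.1476 d⁻¹.

k_2 ≈ 0.148 d⁻¹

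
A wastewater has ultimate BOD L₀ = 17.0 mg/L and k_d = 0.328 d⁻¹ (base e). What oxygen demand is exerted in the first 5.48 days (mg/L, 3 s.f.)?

y_t = L₀(1 − e^(−k_d t)) = 17.0 × (1 − e^(−0.328×5.48))
= 17.0 × (1 − 0.1657) = 17.0 × 0.8343 = 14.18 mg/L.

y ≈ 14.2 mg/L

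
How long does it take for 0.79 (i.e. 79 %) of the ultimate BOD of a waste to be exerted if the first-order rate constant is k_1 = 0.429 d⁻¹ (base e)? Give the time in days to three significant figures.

t ≈ 3.64 d

y/L₀ = 1 − e^(−k_1 t) = 0.79 ⇒ e^(−k_1 t) = 0.210
t = −ln(0.210) / 0.429 = 1.561 / 0.429 = 3.638 d.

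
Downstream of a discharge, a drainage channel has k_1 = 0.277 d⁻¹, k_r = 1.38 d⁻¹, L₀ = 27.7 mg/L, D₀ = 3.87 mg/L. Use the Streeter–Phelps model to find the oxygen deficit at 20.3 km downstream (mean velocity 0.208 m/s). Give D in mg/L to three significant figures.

Travel time t = x/v = 20.3 km / (0.208 m/s) = 20300 m / 0.208 m/s = 97600 s = 1.130 d.
k_1 L₀/(k_r−k_1) = 0.277×27.7/(1.38−0.277) = 7.673/1.103 = 6.956 mg/L.
e^(−k_1 t) = e^(−0.277×1.130) = 0.7313; e^(−k_r t) = e^(−1.38×1.130) = 0.2104.
D = 6.956 × (0.7313 − 0.2104) + 3.87 × 0.2104 = 3.624 + 0.8142 = 4.438 mg/L.

D ≈ 4.44 mg/L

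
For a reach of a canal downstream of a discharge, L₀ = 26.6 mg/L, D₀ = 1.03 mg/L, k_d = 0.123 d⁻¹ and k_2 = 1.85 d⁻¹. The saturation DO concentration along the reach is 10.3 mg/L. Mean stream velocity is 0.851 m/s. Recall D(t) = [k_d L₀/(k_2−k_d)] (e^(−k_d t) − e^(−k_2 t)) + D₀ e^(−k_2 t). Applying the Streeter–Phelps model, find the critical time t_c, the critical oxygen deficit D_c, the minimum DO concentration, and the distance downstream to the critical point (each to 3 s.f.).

At the critical point dD/dt = 0, so k_d L₀ e^(−k_d t) = k_2 D. Substituting D(t) from the Streeter–Phelps equation and solving for t gives
t_c = ln[(k_2/k_d)(1 − D₀(k_2−k_d)/(k_d L₀))] / (k_2−k_d).
Here k_2−k_d = 1.727 d⁻¹ and 1 − D₀(k_2−k_d)/(k_d L₀) = 1 − 1.03×1.727/(0.123×26.6) = 0.4563, so
t_c = ln(15.04 × 0.4563) / 1.727 = 1.926 / 1.727 = 1.115 d.
L(t_c) = L₀ e^(−k_d t_c) = 26.6 × 0.8718 = 23.19 mg/L, and at the critical point k_2 D_c = k_d L, so D_c = (0.123/1.85) × 23.19 = 1.542 mg/L.
Minimum DO = C_s − D_c = 10.3 − 1.542 = 8.758 mg/L.
x_c = v t_c = 0.851 m/s × 1.115 d × 86400 s/d = 82010 m ≈ 82.0 km.

t_c ≈ 1.12 d; D_c ≈ 1.54 mg/L; min DO ≈ 8.76 mg/L; x_c ≈ 82.0 km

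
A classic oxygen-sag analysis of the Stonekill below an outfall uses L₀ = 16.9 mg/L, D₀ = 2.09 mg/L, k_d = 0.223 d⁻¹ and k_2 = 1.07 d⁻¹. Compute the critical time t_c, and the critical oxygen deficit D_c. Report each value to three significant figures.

t_c = [1/(k_2−k_d)] ln[(k_2/k_d)(1 − D₀(k_2−k_d)/(k_d L₀))]
= [1/(1.07−0.223)] ln[(1.07/0.223)(1 − 2.09×0.8470/(0.223×16.9))]
= (1/0.8470) ln[4.798 × 0.5303] = 1.181 × ln(2.544) = 1.181 × 0.9339 = 1.103 d.
L(t_c) = L₀ e^(−k_d t_c) = 16.9 × 0.7820 = 13.22 mg/L, and at the critical point k_2 D_c = k_d L, so D_c = (0.223/1.07) × 13.22 = 2.754 mg/L.

t_c ≈ 1.10 d; D_c ≈ 2.75 mg/L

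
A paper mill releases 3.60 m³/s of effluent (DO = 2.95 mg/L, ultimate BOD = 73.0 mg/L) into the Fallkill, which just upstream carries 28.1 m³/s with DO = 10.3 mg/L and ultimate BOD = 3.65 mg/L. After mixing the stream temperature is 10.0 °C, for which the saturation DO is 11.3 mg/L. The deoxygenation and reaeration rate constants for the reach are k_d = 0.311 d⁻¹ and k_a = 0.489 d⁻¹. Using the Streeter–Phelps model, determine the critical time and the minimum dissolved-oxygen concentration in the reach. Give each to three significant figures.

Mixed DO = (28.1×10.3 + 3.60×2.95)/(28.1+3.60) = 300.1/31.70 = 9.465 mg/L.
Mixed L₀ = (28.1×3.65 + 3.60×73.0)/(31.70) = 365.4/31.70 = 11.53 mg/L.
Initial deficit D₀ = C_s − DO₀ = 11.3 − 9.465 = 1.835 mg/L.
t_c = (1/0.1780) ln[(0.489/0.311)(1 − 1.835×0.1780/(0.311×11.53))] = 5.618 × ln(1.429) = 2.006 d.
D_c = (0.311/0.489) × 11.53 × e^(−0.311×2.006) = 0.6360 × 11.53 × 0.5359 = 3.928 mg/L.
Minimum DO = 11.3 − 3.928 = 7.372 mg/L.

t_c ≈ 2.01 d; minimum DO ≈ 7.37 mg/L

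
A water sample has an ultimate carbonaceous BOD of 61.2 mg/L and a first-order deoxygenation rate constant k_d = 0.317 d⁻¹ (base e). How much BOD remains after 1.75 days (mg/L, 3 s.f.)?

L_t = L₀ e^(−k_d t) = 61.2 × e^(−0.317×1.75) = 61.2 × 0.5742 = 35.14 mg/L.

L ≈ 35.1 mg/L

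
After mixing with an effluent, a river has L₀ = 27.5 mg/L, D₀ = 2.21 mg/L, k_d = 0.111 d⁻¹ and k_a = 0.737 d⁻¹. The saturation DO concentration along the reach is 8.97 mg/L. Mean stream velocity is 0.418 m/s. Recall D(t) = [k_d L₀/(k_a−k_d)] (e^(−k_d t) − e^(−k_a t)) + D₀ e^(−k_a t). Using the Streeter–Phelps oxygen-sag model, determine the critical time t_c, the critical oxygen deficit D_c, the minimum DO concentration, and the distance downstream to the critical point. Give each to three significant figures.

At the critical point dD/dt = 0, so k_d L₀ e^(−k_d t) = k_a D. Substituting D(t) from the Streeter–Phelps equation and solving for t gives
t_c = ln[(k_a/k_d)(1 − D₀(k_a−k_d)/(k_d L₀))] / (k_a−k_d).
Here k_a−k_d = 0.6260 d⁻¹ and 1 − D₀(k_a−k_d)/(k_d L₀) = 1 − 2.21×0.6260/(0.111×27.5) = 0.5468, so
t_c = ln(6.640 × 0.5468) / 0.6260 = 1.289 / 0.6260 = 2.060 d.
D_c = (k_d/k_a) L₀ e^(−k_d t_c) = (0.111/0.737) × 27.5 × e^(−0.111×2.060) = 0.1506 × 27.5 × 0.7956 = 3.295 mg/L.
Minimum DO = C_s − D_c = 8.97 − 3.295 = 5.675 mg/L.
x_c = v t_c = 0.418 m/s × 2.060 d × 86400 s/d = 74380 m ≈ 74.4 km.

t_c ≈ 2.06 d; D_c ≈ 3.30 mg/L; min DO ≈ 5.67 mg/L; x_c ≈ 74.4 km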